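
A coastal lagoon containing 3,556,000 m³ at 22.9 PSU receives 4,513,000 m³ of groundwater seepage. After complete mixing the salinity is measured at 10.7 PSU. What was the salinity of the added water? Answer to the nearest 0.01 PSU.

Salt balance: 3,556,000×22.9 + 4,513,000×S = 8,069,000×10.7
81,432,400 + 4,513,000·S = 86,338,300
S = (86,338,300 − 81,432,400) / 4,513,000 = 1.0871 PSU

1.09 PSU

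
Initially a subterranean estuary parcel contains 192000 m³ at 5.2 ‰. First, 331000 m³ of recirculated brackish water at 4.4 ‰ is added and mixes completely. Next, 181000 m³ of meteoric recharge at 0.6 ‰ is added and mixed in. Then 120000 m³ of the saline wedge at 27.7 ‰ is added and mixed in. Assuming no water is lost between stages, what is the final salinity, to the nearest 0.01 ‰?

7.14 ‰

Conserving salt mass:
Initial salt = 192,000×5.2 = 998,400
After stage 1: salt = 998,400 + 331,000×4.4 = 2,454,800; volume = 523,000 m³; S = 4.694 ‰
After stage 2: salt = 2,454,800 + 181,000×0.6 = 2,563,400; volume = 704,000 m³; S = 3.641 ‰
After stage 3: salt = 2,563,400 + 120,000×27.7 = 5,887,400; volume = 824,000 m³
S = 5,887,400 / 824,000 = 7.1449 ‰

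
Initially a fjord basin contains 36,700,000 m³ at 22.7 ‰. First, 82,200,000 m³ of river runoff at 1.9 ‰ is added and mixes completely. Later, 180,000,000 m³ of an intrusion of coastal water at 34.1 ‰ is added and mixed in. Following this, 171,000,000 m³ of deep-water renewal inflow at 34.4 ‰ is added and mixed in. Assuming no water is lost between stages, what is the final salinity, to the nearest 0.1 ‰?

Salt balance:
Initial salt = 36,700,000×22.7 = 833,090,000
After stage 1: salt = 833,090,000 + 82,200,000×1.9 = 989,270,000; volume = 118,900,000 m³; S = 8.32 ‰
After stage 2: salt = 989,270,000 + 180,000,000×34.1 = 7,127,270,000; volume = 298,900,000 m³; S = 23.845 ‰
After stage 3: salt = 7,127,270,000 + 171,000,000×34.4 = 13,009,670,000; volume = 469,900,000 m³
S = 13,009,670,000 / 469,900,000 = 27.686 ‰

27.7 ‰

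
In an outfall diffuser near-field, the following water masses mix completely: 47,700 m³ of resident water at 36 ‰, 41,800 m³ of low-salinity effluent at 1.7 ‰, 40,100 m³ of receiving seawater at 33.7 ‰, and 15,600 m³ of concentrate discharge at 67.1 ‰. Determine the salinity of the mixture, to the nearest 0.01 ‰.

28.83 ‰

Conserving salt mass:
salt = 47,700×36 + 41,800×1.7 + 40,100×33.7 + 15,600×67.1 = 1,717,200 + 71,060 + 1,351,370 + 1,046,760 = 4,186,390
volume = 47,700 + 41,800 + 40,100 + 15,600 = 145,200 m³
S = 4,186,390 / 145,200 = 28.8319 ‰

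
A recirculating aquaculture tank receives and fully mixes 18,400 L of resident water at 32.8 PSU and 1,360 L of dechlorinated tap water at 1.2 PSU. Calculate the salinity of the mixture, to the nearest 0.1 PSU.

By conservation of dissolved salt,
salt = 18,400×32.8 + 1,360×1.2 = 603,520 + 1,632 = 605,152
volume = 18,400 + 1,360 = 19,760 L
S = 605,152 / 19,760 = 30.625 PSU

30.6 PSU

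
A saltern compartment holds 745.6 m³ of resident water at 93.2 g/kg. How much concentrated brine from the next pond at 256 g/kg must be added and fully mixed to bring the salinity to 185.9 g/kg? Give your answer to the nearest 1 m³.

986 m³

Salt balance: 745.6×93.2 + V×256 = (745.6+V)×185.9
69,489.92 + 256V = 138,607.04 + 185.9V
69,117.12 = 70.1V
V = 985.98 m³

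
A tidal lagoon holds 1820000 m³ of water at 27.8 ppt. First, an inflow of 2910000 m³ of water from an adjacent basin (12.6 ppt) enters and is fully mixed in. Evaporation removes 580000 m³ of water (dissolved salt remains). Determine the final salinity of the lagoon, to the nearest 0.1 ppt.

21.0 ppt

After mixing: salt = 1,820,000×27.8 + 2,910,000×12.6 = 87,262,000; volume = 4,730,000 m³
After evaporation: salt unchanged = 87,262,000; volume = 4,730,000 − 580,000 = 4,150,000 m³
S = 87,262,000 / 4,150,000 = 21.027 ppt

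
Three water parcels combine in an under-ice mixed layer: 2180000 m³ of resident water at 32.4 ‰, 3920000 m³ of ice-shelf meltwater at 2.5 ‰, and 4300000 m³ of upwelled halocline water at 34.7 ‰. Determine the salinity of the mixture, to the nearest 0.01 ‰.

22.08 ‰

Weighted by volume,
salt = 2,180,000×32.4 + 3,920,000×2.5 + 4,300,000×34.7 = 70,632,000 + 9,800,000 + 149,210,000 = 229,642,000
volume = 2,180,000 + 3,920,000 + 4,300,000 = 10,400,000 m³
S = 229,642,000 / 10,400,000 = 22.081 ‰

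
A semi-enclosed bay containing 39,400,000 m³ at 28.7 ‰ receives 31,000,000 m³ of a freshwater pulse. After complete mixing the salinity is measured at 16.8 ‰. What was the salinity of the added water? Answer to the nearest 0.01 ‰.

Salt balance: 39,400,000×28.7 + 31,000,000×S = 70,400,000×16.8
1,130,780,000 + 31,000,000·S = 1,182,720,000
S = (1,182,720,000 − 1,130,780,000) / 31,000,000 = 1.6755 ‰

1.68 ‰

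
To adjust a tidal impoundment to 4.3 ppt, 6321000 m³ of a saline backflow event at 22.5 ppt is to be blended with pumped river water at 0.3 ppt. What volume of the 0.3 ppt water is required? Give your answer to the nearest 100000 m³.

28800000 m³

Salt balance: 6,321,000×22.5 + V×0.3 = (6,321,000+V)×4.3
142,222,500 + 0.3V = 27,180,300 + 4.3V
115,042,200 = 4V
V = 28,760,550 m³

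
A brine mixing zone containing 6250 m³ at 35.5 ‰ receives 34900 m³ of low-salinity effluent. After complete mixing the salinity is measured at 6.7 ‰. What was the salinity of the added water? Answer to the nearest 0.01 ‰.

1.54 ‰

Salt balance: 6,250×35.5 + 34,900×S = 41,150×6.7
221,875 + 34,900·S = 275,705
S = (275,705 − 221,875) / 34,900 = 1.5424 ‰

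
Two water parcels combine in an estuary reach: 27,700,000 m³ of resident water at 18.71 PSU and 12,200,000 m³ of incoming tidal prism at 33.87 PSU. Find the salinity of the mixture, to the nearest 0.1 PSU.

23.3 PSU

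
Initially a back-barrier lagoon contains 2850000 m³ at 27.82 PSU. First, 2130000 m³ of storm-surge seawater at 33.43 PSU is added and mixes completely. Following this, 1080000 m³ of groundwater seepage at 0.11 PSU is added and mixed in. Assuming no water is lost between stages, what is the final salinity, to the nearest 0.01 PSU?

24.85 PSU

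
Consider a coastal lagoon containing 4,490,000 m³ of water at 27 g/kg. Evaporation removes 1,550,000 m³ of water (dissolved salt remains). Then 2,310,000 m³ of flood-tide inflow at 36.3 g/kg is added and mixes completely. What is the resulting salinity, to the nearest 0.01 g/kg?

After evaporation: salt = 4,490,000×27 = 121,230,000; volume = 4,490,000 − 1,550,000 = 2,940,000 m³
After mixing: salt = 121,230,000 + 2,310,000×36.3 = 205,083,000; volume = 2,940,000 + 2,310,000 = 5,250,000 m³
S = 205,083,000 / 5,250,000 = 39.0634 g/kg

39.06 g/kg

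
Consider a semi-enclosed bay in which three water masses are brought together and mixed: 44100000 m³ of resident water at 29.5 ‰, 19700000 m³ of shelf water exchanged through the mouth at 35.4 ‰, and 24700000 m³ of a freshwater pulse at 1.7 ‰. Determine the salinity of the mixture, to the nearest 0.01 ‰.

By conservation of dissolved salt,
salt = 44,100,000×29.5 + 19,700,000×35.4 + 24,700,000×1.7 = 1,300,950,000 + 697,380,000 + 41,990,000 = 2,040,320,000
volume = 44,100,000 + 19,700,000 + 24,700,000 = 88,500,000 m³
S = 2,040,320,000 / 88,500,000 = 23.0545 ‰

23.05 ‰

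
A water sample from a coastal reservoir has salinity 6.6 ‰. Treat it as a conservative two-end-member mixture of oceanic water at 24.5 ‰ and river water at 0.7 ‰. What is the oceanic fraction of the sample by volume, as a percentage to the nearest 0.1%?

Let g be the oceanic fraction. Salt balance per unit volume:
g×24.5 + (1−g)×0.7 = 6.6
g = (6.6 − 0.7) / (24.5 − 0.7) = 5.9/23.8 = 0.2479

24.8%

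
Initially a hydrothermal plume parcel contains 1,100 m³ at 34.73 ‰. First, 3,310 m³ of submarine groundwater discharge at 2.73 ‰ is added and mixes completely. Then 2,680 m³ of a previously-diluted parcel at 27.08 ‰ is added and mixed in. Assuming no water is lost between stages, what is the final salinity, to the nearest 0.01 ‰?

16.90 ‰

Salt balance:
Initial salt = 1,100×34.73 = 38,203
After stage 1: salt = 38,203 + 3,310×2.73 = 47,239.3; volume = 4,410 m³; S = 10.712 ‰
After stage 2: salt = 47,239.3 + 2,680×27.08 = 119,813.7; volume = 7,090 m³
S = 119,813.7 / 7,090 = 16.899 ‰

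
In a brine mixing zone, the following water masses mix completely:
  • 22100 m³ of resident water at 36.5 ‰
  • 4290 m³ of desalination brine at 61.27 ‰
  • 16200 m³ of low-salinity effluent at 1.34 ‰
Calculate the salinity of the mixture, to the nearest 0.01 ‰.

Total salt / total volume:
salt = 22,100×36.5 + 4,290×61.27 + 16,200×1.34 = 806,650 + 262,848.3 + 21,708 = 1,091,206.3
volume = 22,100 + 4,290 + 16,200 = 42,590 m³
S = 1,091,206.3 / 42,590 = 25.6212 ‰

25.62 ‰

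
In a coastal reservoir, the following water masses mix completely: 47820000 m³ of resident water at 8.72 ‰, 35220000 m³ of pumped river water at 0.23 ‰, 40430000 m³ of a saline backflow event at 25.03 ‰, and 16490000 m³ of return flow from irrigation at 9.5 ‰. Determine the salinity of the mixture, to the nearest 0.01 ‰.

11.39 ‰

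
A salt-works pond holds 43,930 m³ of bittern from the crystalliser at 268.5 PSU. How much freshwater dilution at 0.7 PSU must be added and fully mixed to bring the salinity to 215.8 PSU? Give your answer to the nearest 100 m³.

Salt balance: 43,930×268.5 + V×0.7 = (43,930+V)×215.8
11,795,205 + 0.7V = 9,480,094 + 215.8V
2,315,111 = 215.1V
V = 10,762.95 m³

10800 m³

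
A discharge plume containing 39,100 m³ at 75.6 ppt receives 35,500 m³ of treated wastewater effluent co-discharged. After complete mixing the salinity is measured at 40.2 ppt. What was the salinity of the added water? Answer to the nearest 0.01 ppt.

1.21 ppt

Salt balance: 39,100×75.6 + 35,500×S = 74,600×40.2
2,955,960 + 35,500·S = 2,998,920
S = (2,998,920 − 2,955,960) / 35,500 = 1.2101 ppt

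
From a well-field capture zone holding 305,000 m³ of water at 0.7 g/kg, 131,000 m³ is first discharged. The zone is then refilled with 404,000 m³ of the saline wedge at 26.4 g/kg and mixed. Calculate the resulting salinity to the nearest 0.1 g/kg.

18.7 g/kg

Remaining after removal: 174,000 m³ at 0.7 g/kg (salt = 121,800)
After addition: salt = 121,800 + 404,000×26.4 = 10,787,400; volume = 578,000 m³
S = 10,787,400 / 578,000 = 18.6633 g/kg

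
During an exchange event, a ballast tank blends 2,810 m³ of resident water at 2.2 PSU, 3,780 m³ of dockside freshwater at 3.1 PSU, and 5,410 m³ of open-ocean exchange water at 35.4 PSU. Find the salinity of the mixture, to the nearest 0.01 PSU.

17.45 PSU

By conservation of dissolved salt,
salt = 2,810×2.2 + 3,780×3.1 + 5,410×35.4 = 6,182 + 11,718 + 191,514 = 209,414
volume = 2,810 + 3,780 + 5,410 = 12,000 m³
S = 209,414 / 12,000 = 17.4512 PSU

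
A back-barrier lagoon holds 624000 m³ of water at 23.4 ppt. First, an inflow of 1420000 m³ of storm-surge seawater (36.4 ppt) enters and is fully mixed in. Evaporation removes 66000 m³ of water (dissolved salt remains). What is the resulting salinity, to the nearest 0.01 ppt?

After mixing: salt = 624,000×23.4 + 1,420,000×36.4 = 66,289,600; volume = 2,044,000 m³
After evaporation: salt unchanged = 66,289,600; volume = 2,044,000 − 66,000 = 1,978,000 m³
S = 66,289,600 / 1,978,000 = 33.5134 ppt

33.51 ppt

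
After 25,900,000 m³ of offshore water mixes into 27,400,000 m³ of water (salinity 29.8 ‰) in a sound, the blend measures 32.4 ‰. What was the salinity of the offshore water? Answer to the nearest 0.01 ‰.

Salt balance: 27,400,000×29.8 + 25,900,000×S = 53,300,000×32.4
816,520,000 + 25,900,000·S = 1,726,920,000
S = (1,726,920,000 − 816,520,000) / 25,900,000 = 35.1506 ‰

35.15 ‰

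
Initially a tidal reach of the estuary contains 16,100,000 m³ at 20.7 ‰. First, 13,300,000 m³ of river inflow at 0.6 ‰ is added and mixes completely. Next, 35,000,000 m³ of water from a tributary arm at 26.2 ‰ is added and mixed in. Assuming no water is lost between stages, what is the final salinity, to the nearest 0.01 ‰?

19.54 ‰

Salt balance:
Initial salt = 16,100,000×20.7 = 333,270,000
After stage 1: salt = 333,270,000 + 13,300,000×0.6 = 341,250,000; volume = 29,400,000 m³; S = 11.607 ‰
After stage 2: salt = 341,250,000 + 35,000,000×26.2 = 1,258,250,000; volume = 64,400,000 m³
S = 1,258,250,000 / 64,400,000 = 19.538 ‰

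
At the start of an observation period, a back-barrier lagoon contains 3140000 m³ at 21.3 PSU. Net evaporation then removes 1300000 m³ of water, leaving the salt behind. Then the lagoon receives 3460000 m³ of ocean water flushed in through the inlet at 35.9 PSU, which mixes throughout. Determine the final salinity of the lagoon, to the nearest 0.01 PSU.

36.06 PSU

After evaporation: salt = 3,140,000×21.3 = 66,882,000; volume = 3,140,000 − 1,300,000 = 1,840,000 m³
After mixing: salt = 66,882,000 + 3,460,000×35.9 = 191,096,000; volume = 1,840,000 + 3,460,000 = 5,300,000 m³
S = 191,096,000 / 5,300,000 = 36.0558 PSU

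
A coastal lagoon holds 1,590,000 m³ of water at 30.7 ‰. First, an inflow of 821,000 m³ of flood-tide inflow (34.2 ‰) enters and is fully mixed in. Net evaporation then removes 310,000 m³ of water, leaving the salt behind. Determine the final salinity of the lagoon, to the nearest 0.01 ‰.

36.60 ‰

After mixing: salt = 1,590,000×30.7 + 821,000×34.2 = 76,891,200; volume = 2,411,000 m³
After evaporation: salt unchanged = 76,891,200; volume = 2,411,000 − 310,000 = 2,101,000 m³
S = 76,891,200 / 2,101,000 = 36.5974 ‰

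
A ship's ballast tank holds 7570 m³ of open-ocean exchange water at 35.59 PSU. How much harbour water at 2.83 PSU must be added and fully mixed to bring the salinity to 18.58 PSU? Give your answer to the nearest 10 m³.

Salt balance: 7,570×35.59 + V×2.83 = (7,570+V)×18.58
269,416.3 + 2.83V = 140,650.6 + 18.58V
128,765.7 = 15.75V
V = 8,175.6 m³

8180 m³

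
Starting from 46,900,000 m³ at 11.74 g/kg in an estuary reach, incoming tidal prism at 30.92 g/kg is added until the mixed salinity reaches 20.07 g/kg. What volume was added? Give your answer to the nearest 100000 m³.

36000000 m³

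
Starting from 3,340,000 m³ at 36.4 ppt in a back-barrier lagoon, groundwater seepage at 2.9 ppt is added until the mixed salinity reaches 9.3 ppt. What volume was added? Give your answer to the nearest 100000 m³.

14100000 m³

Salt balance: 3,340,000×36.4 + V×2.9 = (3,340,000+V)×9.3
121,576,000 + 2.9V = 31,062,000 + 9.3V
90,514,000 = 6.4V
V = 14,142,812.5 m³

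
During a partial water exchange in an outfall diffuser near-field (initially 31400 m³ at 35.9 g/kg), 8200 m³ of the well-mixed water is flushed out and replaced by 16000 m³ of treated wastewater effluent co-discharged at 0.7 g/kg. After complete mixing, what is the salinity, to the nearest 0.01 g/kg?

21.53 g/kg

Remaining after removal: 23,200 m³ at 35.9 g/kg (salt = 832,880)
After addition: salt = 832,880 + 16,000×0.7 = 844,080; volume = 39,200 m³
S = 844,080 / 39,200 = 21.5327 g/kg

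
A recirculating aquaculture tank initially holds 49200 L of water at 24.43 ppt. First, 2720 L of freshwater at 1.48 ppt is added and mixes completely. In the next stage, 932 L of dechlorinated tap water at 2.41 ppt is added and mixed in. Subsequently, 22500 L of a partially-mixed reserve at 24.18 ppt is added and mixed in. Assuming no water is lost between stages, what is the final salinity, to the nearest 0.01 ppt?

By conservation of dissolved salt,
Initial salt = 49,200×24.43 = 1,201,956
After stage 1: salt = 1,201,956 + 2,720×1.48 = 1,205,981.6; volume = 51,920 L; S = 23.228 ppt
After stage 2: salt = 1,205,981.6 + 932×2.41 = 1,208,227.72; volume = 52,852 L; S = 22.861 ppt
After stage 3: salt = 1,208,227.72 + 22,500×24.18 = 1,752,277.72; volume = 75,352 L
S = 1,752,277.72 / 75,352 = 23.2546 ppt

23.25 ppt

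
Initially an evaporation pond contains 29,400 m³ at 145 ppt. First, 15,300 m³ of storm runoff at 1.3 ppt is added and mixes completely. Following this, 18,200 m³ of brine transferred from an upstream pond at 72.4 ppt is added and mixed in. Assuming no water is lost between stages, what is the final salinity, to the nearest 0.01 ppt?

89.04 ppt

By conservation of dissolved salt,
Initial salt = 29,400×145 = 4,263,000
After stage 1: salt = 4,263,000 + 15,300×1.3 = 4,282,890; volume = 44,700 m³; S = 95.814 ppt
After stage 2: salt = 4,282,890 + 18,200×72.4 = 5,600,570; volume = 62,900 m³
S = 5,600,570 / 62,900 = 89.0393 ppt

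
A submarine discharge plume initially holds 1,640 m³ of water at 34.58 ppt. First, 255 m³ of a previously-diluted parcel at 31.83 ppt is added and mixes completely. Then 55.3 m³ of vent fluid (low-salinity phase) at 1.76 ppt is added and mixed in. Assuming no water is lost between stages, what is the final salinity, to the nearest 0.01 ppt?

33.29 ppt

Weighted by volume,
Initial salt = 1,640×34.58 = 56,711.2
After stage 1: salt = 56,711.2 + 255×31.83 = 64,827.85; volume = 1,895 m³; S = 34.21 ppt
After stage 2: salt = 64,827.85 + 55.3×1.76 = 64,925.178; volume = 1,950.3 m³
S = 64,925.178 / 1,950.3 = 33.2898 ppt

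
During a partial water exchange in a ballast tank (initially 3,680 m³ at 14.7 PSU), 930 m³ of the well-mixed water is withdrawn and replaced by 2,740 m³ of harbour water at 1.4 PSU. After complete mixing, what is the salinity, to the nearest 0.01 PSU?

8.06 PSU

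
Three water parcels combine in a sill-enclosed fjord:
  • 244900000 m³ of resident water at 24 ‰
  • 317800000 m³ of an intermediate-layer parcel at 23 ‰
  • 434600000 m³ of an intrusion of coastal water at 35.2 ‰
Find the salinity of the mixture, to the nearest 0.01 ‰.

Conserving salt mass:
salt = 244,900,000×24 + 317,800,000×23 + 434,600,000×35.2 = 5,877,600,000 + 7,309,400,000 + 15,297,920,000 = 28,484,920,000
volume = 244,900,000 + 317,800,000 + 434,600,000 = 997,300,000 m³
S = 28,484,920,000 / 997,300,000 = 28.562 ‰

28.56 ‰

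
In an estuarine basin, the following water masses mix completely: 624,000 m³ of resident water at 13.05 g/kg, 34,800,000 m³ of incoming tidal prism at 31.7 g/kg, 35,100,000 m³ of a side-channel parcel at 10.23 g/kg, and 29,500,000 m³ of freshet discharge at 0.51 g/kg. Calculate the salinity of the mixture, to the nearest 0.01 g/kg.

By conservation of dissolved salt,
salt = 624,000×13.05 + 34,800,000×31.7 + 35,100,000×10.23 + 29,500,000×0.51 = 8,143,200 + 1,103,160,000 + 359,073,000 + 15,045,000 = 1,485,421,200
volume = 624,000 + 34,800,000 + 35,100,000 + 29,500,000 = 100,024,000 m³
S = 1,485,421,200 / 100,024,000 = 14.8506 g/kg

14.85 g/kg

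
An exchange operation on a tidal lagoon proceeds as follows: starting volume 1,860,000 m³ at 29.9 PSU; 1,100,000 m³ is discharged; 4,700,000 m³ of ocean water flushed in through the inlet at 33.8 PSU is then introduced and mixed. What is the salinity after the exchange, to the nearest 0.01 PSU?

Remaining after removal: 760,000 m³ at 29.9 PSU (salt = 22,724,000)
After addition: salt = 22,724,000 + 4,700,000×33.8 = 181,584,000; volume = 5,460,000 m³
S = 181,584,000 / 5,460,000 = 33.2571 PSU

33.26 PSU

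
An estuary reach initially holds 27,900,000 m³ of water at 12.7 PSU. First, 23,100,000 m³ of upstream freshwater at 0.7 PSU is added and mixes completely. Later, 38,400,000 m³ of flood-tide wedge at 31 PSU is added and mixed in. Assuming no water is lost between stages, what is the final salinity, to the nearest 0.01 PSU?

17.46 PSU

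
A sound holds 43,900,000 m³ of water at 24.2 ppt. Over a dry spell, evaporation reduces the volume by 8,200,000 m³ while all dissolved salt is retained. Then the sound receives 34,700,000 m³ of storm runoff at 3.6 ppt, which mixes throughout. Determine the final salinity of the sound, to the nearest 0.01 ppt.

After evaporation: salt = 43,900,000×24.2 = 1,062,380,000; volume = 43,900,000 − 8,200,000 = 35,700,000 m³
After mixing: salt = 1,062,380,000 + 34,700,000×3.6 = 1,187,300,000; volume = 35,700,000 + 34,700,000 = 70,400,000 m³
S = 1,187,300,000 / 70,400,000 = 16.8651 ppt

16.87 ppt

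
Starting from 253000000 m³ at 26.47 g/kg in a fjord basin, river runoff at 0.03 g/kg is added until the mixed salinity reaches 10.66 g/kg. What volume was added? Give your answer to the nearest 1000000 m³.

376000000 m³

Salt balance: 253,000,000×26.47 + V×0.03 = (253,000,000+V)×10.66
6,696,910,000 + 0.03V = 2,696,980,000 + 10.66V
3,999,930,000 = 10.63V
V = 376,286,923.8 m³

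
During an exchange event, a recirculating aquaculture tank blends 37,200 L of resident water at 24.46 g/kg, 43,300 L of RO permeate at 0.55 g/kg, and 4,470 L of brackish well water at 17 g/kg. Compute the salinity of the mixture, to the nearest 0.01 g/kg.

11.88 g/kg

Conserving salt mass:
salt = 37,200×24.46 + 43,300×0.55 + 4,470×17 = 909,912 + 23,815 + 75,990 = 1,009,717
volume = 37,200 + 43,300 + 4,470 = 84,970 L
S = 1,009,717 / 84,970 = 11.8832 g/kg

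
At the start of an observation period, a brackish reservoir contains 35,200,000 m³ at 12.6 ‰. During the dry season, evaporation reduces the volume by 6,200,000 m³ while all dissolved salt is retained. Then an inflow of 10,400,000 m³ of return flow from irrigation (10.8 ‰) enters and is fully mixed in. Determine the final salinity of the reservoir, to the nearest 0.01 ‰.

After evaporation: salt = 35,200,000×12.6 = 443,520,000; volume = 35,200,000 − 6,200,000 = 29,000,000 m³
After mixing: salt = 443,520,000 + 10,400,000×10.8 = 555,840,000; volume = 29,000,000 + 10,400,000 = 39,400,000 m³
S = 555,840,000 / 39,400,000 = 14.1076 ‰

14.11 ‰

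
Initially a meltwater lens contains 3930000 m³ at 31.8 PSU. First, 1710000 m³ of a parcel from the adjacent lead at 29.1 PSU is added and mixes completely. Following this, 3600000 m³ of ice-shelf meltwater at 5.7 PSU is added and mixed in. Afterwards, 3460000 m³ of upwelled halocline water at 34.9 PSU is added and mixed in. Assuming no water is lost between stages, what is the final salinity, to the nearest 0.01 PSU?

Total salt / total volume:
Initial salt = 3,930,000×31.8 = 124,974,000
After stage 1: salt = 124,974,000 + 1,710,000×29.1 = 174,735,000; volume = 5,640,000 m³; S = 30.981 PSU
After stage 2: salt = 174,735,000 + 3,600,000×5.7 = 195,255,000; volume = 9,240,000 m³; S = 21.131 PSU
After stage 3: salt = 195,255,000 + 3,460,000×34.9 = 316,009,000; volume = 12,700,000 m³
S = 316,009,000 / 12,700,000 = 24.8826 PSU

24.88 PSU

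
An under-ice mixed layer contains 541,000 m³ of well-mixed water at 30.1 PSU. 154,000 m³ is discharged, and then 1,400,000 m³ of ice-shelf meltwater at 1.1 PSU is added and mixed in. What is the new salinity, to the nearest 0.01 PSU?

Remaining after removal: 387,000 m³ at 30.1 PSU (salt = 11,648,700)
After addition: salt = 11,648,700 + 1,400,000×1.1 = 13,188,700; volume = 1,787,000 m³
S = 13,188,700 / 1,787,000 = 7.3804 PSU

7.38 PSU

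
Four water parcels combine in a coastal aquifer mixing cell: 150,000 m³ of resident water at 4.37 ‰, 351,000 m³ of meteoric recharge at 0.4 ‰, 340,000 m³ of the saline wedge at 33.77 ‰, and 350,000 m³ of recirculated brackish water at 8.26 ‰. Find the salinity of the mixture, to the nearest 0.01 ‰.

12.74 ‰

By conservation of dissolved salt,
salt = 150,000×4.37 + 351,000×0.4 + 340,000×33.77 + 350,000×8.26 = 655,500 + 140,400 + 11,481,800 + 2,891,000 = 15,168,700
volume = 150,000 + 351,000 + 340,000 + 350,000 = 1,191,000 m³
S = 15,168,700 / 1,191,000 = 12.7361 ‰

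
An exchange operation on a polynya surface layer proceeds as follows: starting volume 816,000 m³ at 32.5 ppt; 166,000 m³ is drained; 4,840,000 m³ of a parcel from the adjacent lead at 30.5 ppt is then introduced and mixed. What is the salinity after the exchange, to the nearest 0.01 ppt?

30.74 ppt

Remaining after removal: 650,000 m³ at 32.5 ppt (salt = 21,125,000)
After addition: salt = 21,125,000 + 4,840,000×30.5 = 168,745,000; volume = 5,490,000 m³
S = 168,745,000 / 5,490,000 = 30.7368 ppt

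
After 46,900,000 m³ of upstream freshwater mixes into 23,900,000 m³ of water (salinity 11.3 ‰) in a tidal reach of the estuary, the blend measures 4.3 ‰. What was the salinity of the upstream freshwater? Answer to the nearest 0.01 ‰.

Salt balance: 23,900,000×11.3 + 46,900,000×S = 70,800,000×4.3
270,070,000 + 46,900,000·S = 304,440,000
S = (304,440,000 − 270,070,000) / 46,900,000 = 0.7328 ‰

0.73 ‰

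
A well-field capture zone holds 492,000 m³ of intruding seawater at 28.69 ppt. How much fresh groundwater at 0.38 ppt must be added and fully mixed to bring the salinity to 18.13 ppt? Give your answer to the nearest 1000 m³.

293000 m³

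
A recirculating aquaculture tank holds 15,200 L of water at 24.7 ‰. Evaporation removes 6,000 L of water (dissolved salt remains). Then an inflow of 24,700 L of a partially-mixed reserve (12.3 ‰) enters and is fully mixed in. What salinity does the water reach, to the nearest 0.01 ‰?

20.04 ‰

After evaporation: salt = 15,200×24.7 = 375,440; volume = 15,200 − 6,000 = 9,200 L
After mixing: salt = 375,440 + 24,700×12.3 = 679,250; volume = 9,200 + 24,700 = 33,900 L
S = 679,250 / 33,900 = 20.0369 ‰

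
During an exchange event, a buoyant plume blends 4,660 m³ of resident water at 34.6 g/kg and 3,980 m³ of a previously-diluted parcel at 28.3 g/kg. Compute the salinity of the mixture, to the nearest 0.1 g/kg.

By conservation of dissolved salt,
salt = 4,660×34.6 + 3,980×28.3 = 161,236 + 112,634 = 273,870
volume = 4,660 + 3,980 = 8,640 m³
S = 273,870 / 8,640 = 31.698 g/kg

31.7 g/kg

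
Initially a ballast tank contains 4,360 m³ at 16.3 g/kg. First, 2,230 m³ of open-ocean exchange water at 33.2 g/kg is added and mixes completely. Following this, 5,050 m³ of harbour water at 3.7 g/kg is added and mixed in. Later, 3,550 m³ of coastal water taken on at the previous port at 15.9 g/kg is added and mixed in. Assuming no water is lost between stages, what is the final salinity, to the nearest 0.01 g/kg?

Weighted by volume,
Initial salt = 4,360×16.3 = 71,068
After stage 1: salt = 71,068 + 2,230×33.2 = 145,104; volume = 6,590 m³; S = 22.019 g/kg
After stage 2: salt = 145,104 + 5,050×3.7 = 163,789; volume = 11,640 m³; S = 14.071 g/kg
After stage 3: salt = 163,789 + 3,550×15.9 = 220,234; volume = 15,190 m³
S = 220,234 / 15,190 = 14.4986 g/kg

14.50 g/kg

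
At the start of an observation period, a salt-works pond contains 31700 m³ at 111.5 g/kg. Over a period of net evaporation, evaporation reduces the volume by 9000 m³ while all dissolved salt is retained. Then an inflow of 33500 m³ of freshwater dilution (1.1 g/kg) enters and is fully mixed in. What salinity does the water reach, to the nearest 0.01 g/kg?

After evaporation: salt = 31,700×111.5 = 3,534,550; volume = 31,700 − 9,000 = 22,700 m³
After mixing: salt = 3,534,550 + 33,500×1.1 = 3,571,400; volume = 22,700 + 33,500 = 56,200 m³
S = 3,571,400 / 56,200 = 63.548 g/kg

63.55 g/kg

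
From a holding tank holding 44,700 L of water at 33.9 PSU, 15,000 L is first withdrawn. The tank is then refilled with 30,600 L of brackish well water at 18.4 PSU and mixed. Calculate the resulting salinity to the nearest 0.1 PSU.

Remaining after removal: 29,700 L at 33.9 PSU (salt = 1,006,830)
After addition: salt = 1,006,830 + 30,600×18.4 = 1,569,870; volume = 60,300 L
S = 1,569,870 / 60,300 = 26.0343 PSU

26.0 PSU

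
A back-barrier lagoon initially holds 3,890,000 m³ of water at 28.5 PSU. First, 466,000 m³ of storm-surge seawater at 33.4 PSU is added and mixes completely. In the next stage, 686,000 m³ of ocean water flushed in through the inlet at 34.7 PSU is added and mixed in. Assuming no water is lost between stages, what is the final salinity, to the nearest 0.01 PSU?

29.80 PSU

Conserving salt mass:
Initial salt = 3,890,000×28.5 = 110,865,000
After stage 1: salt = 110,865,000 + 466,000×33.4 = 126,429,400; volume = 4,356,000 m³; S = 29.024 PSU
After stage 2: salt = 126,429,400 + 686,000×34.7 = 150,233,600; volume = 5,042,000 m³
S = 150,233,600 / 5,042,000 = 29.7964 PSU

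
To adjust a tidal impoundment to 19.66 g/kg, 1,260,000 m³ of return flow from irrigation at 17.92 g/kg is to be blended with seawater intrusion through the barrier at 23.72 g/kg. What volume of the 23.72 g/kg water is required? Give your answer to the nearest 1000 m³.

540000 m³

Salt balance: 1,260,000×17.92 + V×23.72 = (1,260,000+V)×19.66
22,579,200 + 23.72V = 24,771,600 + 19.66V
2,192,400 = 4.06V
V = 540,000 m³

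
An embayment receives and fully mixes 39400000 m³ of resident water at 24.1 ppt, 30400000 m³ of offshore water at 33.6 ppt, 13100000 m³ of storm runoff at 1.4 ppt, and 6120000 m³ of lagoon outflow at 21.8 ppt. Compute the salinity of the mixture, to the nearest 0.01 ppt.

23.85 ppt

Salt balance:
salt = 39,400,000×24.1 + 30,400,000×33.6 + 13,100,000×1.4 + 6,120,000×21.8 = 949,540,000 + 1,021,440,000 + 18,340,000 + 133,416,000 = 2,122,736,000
volume = 39,400,000 + 30,400,000 + 13,100,000 + 6,120,000 = 89,020,000 m³
S = 2,122,736,000 / 89,020,000 = 23.8456 ppt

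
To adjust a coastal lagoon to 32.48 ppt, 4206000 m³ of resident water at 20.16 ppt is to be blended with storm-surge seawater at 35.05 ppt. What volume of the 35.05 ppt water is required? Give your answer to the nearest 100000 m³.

20200000 m³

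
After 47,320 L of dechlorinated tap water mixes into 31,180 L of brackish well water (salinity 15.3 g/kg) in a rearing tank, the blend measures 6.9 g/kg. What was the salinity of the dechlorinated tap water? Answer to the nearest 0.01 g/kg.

1.37 g/kg

Salt balance: 31,180×15.3 + 47,320×S = 78,500×6.9
477,054 + 47,320·S = 541,650
S = (541,650 − 477,054) / 47,320 = 1.3651 g/kg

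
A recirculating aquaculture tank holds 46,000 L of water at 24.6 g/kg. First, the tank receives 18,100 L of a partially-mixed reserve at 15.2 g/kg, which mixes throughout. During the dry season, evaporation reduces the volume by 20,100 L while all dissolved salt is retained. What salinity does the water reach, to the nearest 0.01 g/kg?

31.97 g/kg

After mixing: salt = 46,000×24.6 + 18,100×15.2 = 1,406,720; volume = 64,100 L
After evaporation: salt unchanged = 1,406,720; volume = 64,100 − 20,100 = 44,000 L
S = 1,406,720 / 44,000 = 31.9709 g/kg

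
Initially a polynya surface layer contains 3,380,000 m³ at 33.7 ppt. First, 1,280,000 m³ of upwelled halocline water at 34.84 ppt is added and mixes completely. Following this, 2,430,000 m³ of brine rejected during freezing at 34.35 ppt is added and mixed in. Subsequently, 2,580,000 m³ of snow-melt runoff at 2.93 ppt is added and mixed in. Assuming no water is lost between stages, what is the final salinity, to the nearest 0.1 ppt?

By conservation of dissolved salt,
Initial salt = 3,380,000×33.7 = 113,906,000
After stage 1: salt = 113,906,000 + 1,280,000×34.84 = 158,501,200; volume = 4,660,000 m³; S = 34.013 ppt
After stage 2: salt = 158,501,200 + 2,430,000×34.35 = 241,971,700; volume = 7,090,000 m³; S = 34.129 ppt
After stage 3: salt = 241,971,700 + 2,580,000×2.93 = 249,531,100; volume = 9,670,000 m³
S = 249,531,100 / 9,670,000 = 25.8047 ppt

25.8 ppt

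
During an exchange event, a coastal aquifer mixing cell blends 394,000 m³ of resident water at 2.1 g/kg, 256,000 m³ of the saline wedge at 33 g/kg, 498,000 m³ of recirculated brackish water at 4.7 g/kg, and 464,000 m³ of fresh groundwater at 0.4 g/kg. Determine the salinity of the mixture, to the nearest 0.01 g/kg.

7.32 g/kg

Weighted by volume,
salt = 394,000×2.1 + 256,000×33 + 498,000×4.7 + 464,000×0.4 = 827,400 + 8,448,000 + 2,340,600 + 185,600 = 11,801,600
volume = 394,000 + 256,000 + 498,000 + 464,000 = 1,612,000 m³
S = 11,801,600 / 1,612,000 = 7.3211 g/kg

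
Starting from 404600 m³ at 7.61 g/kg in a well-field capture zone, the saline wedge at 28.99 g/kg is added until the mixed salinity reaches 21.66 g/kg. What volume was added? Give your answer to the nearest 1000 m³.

Salt balance: 404,600×7.61 + V×28.99 = (404,600+V)×21.66
3,079,006 + 28.99V = 8,763,636 + 21.66V
5,684,630 = 7.33V
V = 775,529.33 m³

776000 m³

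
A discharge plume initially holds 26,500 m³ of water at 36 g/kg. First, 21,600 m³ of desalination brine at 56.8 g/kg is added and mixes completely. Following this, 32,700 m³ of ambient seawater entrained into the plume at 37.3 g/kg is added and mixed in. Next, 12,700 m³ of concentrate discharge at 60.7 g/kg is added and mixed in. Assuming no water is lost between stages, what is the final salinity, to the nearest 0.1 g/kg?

44.6 g/kg

Mass of salt is conserved:
Initial salt = 26,500×36 = 954,000
After stage 1: salt = 954,000 + 21,600×56.8 = 2,180,880; volume = 48,100 m³; S = 45.341 g/kg
After stage 2: salt = 2,180,880 + 32,700×37.3 = 3,400,590; volume = 80,800 m³; S = 42.087 g/kg
After stage 3: salt = 3,400,590 + 12,700×60.7 = 4,171,480; volume = 93,500 m³
S = 4,171,480 / 93,500 = 44.6148 g/kg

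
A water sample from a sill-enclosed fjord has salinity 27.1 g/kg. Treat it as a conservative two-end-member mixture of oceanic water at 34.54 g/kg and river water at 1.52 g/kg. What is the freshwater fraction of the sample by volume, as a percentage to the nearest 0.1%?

22.5%

Let f be the freshwater fraction. Salt balance per unit volume:
f×1.52 + (1−f)×34.54 = 27.1
f = (34.54 − 27.1) / (34.54 − 1.52) = 7.44/33.02 = 0.2253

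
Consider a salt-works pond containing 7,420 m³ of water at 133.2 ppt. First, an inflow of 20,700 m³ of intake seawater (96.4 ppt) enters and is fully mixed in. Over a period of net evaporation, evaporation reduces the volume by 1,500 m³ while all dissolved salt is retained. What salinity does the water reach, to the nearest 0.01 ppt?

112.09 ppt

After mixing: salt = 7,420×133.2 + 20,700×96.4 = 2,983,824; volume = 28,120 m³
After evaporation: salt unchanged = 2,983,824; volume = 28,120 − 1,500 = 26,620 m³
S = 2,983,824 / 26,620 = 112.0896 ppt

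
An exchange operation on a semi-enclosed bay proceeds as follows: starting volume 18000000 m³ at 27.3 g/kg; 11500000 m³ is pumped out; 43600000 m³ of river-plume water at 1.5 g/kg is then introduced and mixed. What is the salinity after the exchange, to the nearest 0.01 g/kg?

4.85 g/kg

Remaining after removal: 6,500,000 m³ at 27.3 g/kg (salt = 177,450,000)
After addition: salt = 177,450,000 + 43,600,000×1.5 = 242,850,000; volume = 50,100,000 m³
S = 242,850,000 / 50,100,000 = 4.8473 g/kg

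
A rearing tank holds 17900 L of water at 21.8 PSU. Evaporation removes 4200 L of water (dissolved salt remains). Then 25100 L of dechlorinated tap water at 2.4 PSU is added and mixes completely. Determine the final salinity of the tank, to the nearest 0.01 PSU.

11.61 PSU

After evaporation: salt = 17,900×21.8 = 390,220; volume = 17,900 − 4,200 = 13,700 L
After mixing: salt = 390,220 + 25,100×2.4 = 450,460; volume = 13,700 + 25,100 = 38,800 L
S = 450,460 / 38,800 = 11.6098 PSU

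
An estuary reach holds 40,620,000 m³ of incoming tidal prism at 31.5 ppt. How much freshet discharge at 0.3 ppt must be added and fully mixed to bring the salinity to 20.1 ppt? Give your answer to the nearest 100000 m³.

23400000 m³

Salt balance: 40,620,000×31.5 + V×0.3 = (40,620,000+V)×20.1
1,279,530,000 + 0.3V = 816,462,000 + 20.1V
463,068,000 = 19.8V
V = 23,387,272.73 m³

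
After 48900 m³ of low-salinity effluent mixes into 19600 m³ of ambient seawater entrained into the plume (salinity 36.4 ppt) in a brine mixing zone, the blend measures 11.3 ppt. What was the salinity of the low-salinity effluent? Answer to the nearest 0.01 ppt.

Salt balance: 19,600×36.4 + 48,900×S = 68,500×11.3
713,440 + 48,900·S = 774,050
S = (774,050 − 713,440) / 48,900 = 1.2395 ppt

1.24 ppt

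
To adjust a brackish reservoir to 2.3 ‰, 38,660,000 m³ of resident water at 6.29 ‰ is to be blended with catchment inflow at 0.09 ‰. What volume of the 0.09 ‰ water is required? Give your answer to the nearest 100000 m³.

69800000 m³

Salt balance: 38,660,000×6.29 + V×0.09 = (38,660,000+V)×2.3
243,171,400 + 0.09V = 88,918,000 + 2.3V
154,253,400 = 2.21V
V = 69,797,918.55 m³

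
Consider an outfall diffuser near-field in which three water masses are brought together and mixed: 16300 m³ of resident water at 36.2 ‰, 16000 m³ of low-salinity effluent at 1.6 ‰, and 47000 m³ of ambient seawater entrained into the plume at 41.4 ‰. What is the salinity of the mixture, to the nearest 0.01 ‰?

32.30 ‰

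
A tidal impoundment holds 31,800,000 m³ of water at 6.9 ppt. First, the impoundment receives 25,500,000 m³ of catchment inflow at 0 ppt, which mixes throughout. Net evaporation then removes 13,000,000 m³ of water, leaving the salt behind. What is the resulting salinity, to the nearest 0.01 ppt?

4.95 ppt

After mixing: salt = 31,800,000×6.9 + 25,500,000×0 = 219,420,000; volume = 57,300,000 m³
After evaporation: salt unchanged = 219,420,000; volume = 57,300,000 − 13,000,000 = 44,300,000 m³
S = 219,420,000 / 44,300,000 = 4.953 ppt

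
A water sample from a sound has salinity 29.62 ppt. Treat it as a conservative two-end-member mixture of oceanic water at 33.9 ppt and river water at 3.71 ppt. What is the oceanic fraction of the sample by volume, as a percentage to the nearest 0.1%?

85.8%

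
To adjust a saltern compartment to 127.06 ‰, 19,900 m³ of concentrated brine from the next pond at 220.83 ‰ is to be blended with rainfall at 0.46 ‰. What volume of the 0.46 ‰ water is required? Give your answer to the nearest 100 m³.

14700 m³

Salt balance: 19,900×220.83 + V×0.46 = (19,900+V)×127.06
4,394,517 + 0.46V = 2,528,494 + 127.06V
1,866,023 = 126.6V
V = 14,739.52 m³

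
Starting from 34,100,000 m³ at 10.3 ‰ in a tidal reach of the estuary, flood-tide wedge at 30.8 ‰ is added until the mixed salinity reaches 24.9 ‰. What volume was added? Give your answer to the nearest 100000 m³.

84400000 m³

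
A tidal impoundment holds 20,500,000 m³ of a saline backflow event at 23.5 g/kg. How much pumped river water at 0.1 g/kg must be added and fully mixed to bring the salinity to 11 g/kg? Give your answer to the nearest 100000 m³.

23500000 m³

Salt balance: 20,500,000×23.5 + V×0.1 = (20,500,000+V)×11
481,750,000 + 0.1V = 225,500,000 + 11V
256,250,000 = 10.9V
V = 23,509,174.31 m³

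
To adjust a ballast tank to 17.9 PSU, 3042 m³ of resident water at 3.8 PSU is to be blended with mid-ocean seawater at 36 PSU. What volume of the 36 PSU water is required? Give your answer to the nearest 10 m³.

Salt balance: 3,042×3.8 + V×36 = (3,042+V)×17.9
11,559.6 + 36V = 54,451.8 + 17.9V
42,892.2 = 18.1V
V = 2,369.73 m³

2370 m³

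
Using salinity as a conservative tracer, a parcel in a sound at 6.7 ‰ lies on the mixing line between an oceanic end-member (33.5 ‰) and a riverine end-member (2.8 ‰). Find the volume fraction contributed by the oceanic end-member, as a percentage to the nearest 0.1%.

Let g be the oceanic fraction. Salt balance per unit volume:
g×33.5 + (1−g)×2.8 = 6.7
g = (6.7 − 2.8) / (33.5 − 2.8) = 3.9/30.7 = 0.127

12.7%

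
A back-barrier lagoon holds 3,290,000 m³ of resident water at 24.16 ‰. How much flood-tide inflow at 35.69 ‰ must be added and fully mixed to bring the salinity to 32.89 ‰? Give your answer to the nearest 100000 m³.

10300000 m³

Salt balance: 3,290,000×24.16 + V×35.69 = (3,290,000+V)×32.89
79,486,400 + 35.69V = 108,208,100 + 32.89V
28,721,700 = 2.8V
V = 10,257,750 m³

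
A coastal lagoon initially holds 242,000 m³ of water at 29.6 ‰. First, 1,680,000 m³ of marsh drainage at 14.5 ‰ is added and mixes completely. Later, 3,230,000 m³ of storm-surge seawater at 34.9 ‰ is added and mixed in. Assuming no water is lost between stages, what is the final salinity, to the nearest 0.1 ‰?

28.0 ‰

By conservation of dissolved salt,
Initial salt = 242,000×29.6 = 7,163,200
After stage 1: salt = 7,163,200 + 1,680,000×14.5 = 31,523,200; volume = 1,922,000 m³; S = 16.401 ‰
After stage 2: salt = 31,523,200 + 3,230,000×34.9 = 144,250,200; volume = 5,152,000 m³
S = 144,250,200 / 5,152,000 = 27.9989 ‰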